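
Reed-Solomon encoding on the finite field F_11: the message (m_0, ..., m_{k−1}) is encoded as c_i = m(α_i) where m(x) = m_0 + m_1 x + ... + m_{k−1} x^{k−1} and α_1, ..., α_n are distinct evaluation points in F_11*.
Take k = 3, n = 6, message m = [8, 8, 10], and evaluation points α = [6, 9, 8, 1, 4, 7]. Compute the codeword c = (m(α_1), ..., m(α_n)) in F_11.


c = [9, 10, 8, 4, 2, 4]

Message polynomial: m(x) = 8 + 8·x + 10·x^2 (mod 11).
For each evaluation point α_i, compute m(α_i) mod 11:
  α_1 = 6: Horner steps 10 → 2 → 9, so m(6) = 9.
  α_2 = 9: Horner steps 10 → 10 → 10, so m(9) = 10.
  α_3 = 8: Horner steps 10 → 0 → 8, so m(8) = 8.
  α_4 = 1: Horner steps 10 → 7 → 4, so m(1) = 4.
  α_5 = 4: Horner steps 10 → 4 → 2, so m(4) = 2.
  α_6 = 7: Horner steps 10 → 1 → 4, so m(7) = 4.
Codeword c = [9, 10, 8, 4, 2, 4] ∈ F_11^6.


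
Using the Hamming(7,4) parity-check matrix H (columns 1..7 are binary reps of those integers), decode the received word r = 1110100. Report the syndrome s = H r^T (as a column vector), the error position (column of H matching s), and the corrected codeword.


s = (1, 0, 1)^T, error position = 5, corrected codeword c = 1110000

Compute s = H r^T mod 2 one row at a time:
  s_1 = 0 + 1 + 0 + 0 = 1 ≡ 1 (mod 2).
  s_2 = 1 + 1 + 0 + 0 = 2 ≡ 0 (mod 2).
  s_3 = 1 + 1 + 1 + 0 = 3 ≡ 1 (mod 2).
s = (1, 0, 1)^T — this equals column 5 of H (binary 101), so error is at position 5.
Correct: flip bit 5 of r = 1110100 to get c = 1110000.


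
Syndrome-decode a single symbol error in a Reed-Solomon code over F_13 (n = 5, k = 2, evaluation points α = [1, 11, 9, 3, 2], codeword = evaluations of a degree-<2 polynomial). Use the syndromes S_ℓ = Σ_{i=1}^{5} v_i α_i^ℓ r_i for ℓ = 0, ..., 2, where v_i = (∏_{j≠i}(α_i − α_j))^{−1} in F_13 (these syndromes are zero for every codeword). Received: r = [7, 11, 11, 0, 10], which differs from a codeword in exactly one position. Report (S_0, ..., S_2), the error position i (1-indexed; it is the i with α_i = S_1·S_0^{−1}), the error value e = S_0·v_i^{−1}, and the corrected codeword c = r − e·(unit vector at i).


S = (8, 7, 11), error at position 3, error magnitude e = 6, c = [7, 11, 5, 0, 10].

Step 1: column multipliers v_i = (∏_{j≠i}(α_i − α_j))^{−1} mod 13.
  i = 1 (α = 1): (1−11)(1−9)(1−3)(1−2) = (−10)·(−8)·(−2)·(−1) = 160 ≡ 4, so v_1 = 4^{−1} = 10 (mod 13).
  i = 2 (α = 11): (11−1)(11−9)(11−3)(11−2) = 10·2·8·9 = 1440 ≡ 10, so v_2 = 10^{−1} = 4 (mod 13).
  i = 3 (α = 9): (9−1)(9−11)(9−3)(9−2) = 8·(−2)·6·7 = −672 ≡ 4, so v_3 = 4^{−1} = 10 (mod 13).
  i = 4 (α = 3): (3−1)(3−11)(3−9)(3−2) = 2·(−8)·(−6)·1 = 96 ≡ 5, so v_4 = 5^{−1} = 8 (mod 13).
  i = 5 (α = 2): (2−1)(2−11)(2−9)(2−3) = 1·(−9)·(−7)·(−1) = −63 ≡ 2, so v_5 = 2^{−1} = 7 (mod 13).
  v = [10, 4, 10, 8, 7].
Step 2: syndromes of r = [7, 11, 11, 0, 10] (all sums mod 13).
  S_0 = Σ v_i r_i = 10·7 + 4·11 + 10·11 + 8·0 + 7·10 = 294 ≡ 8.
  S_1 = Σ v_i α_i r_i = 10·1·7 + 4·11·11 + 10·9·11 + 8·3·0 + 7·2·10 = 1684 ≡ 7.
  α_i^2 mod 13 = [1, 4, 3, 9, 4].
  S_2 = Σ v_i α_i^2 r_i = 10·1·7 + 4·4·11 + 10·3·11 + 8·9·0 + 7·4·10 = 856 ≡ 11.
  S = (8, 7, 11) ≠ 0, so r is not a codeword (an error is present).
Step 3: locate the error. For a single error e at position i, S_ℓ = v_i·e·α_i^ℓ, so α_err = S_1/S_0.
  S_0^{−1} = 8^{−1} = 5 (mod 13), so α_err = 7·5 = 35 ≡ 9 = α_3. Error position i = 3.
  Consistency check: S_2/S_1 = 11·2 = 22 ≡ 9 = α_err ✓ (single-error assumption holds).
Step 4: error magnitude e = S_0/v_3 = S_0·∏_{j≠3}(α_3 − α_j) = 8·4 = 32 ≡ 6 (mod 13).
Step 5: correct position 3: c_3 = r_3 − e = 11 − 6 ≡ 5 (mod 13). Hence c = [7, 11, 5, 0, 10].
  Check: interpolating c through the α_i gives m(x) = 4 + 3·x (degree < 2) with m(α_i) = c_i for every i, so c is indeed a codeword.


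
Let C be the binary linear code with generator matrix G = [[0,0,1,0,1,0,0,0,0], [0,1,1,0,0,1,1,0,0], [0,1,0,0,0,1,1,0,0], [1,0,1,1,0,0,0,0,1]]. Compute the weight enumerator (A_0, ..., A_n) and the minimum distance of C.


Weight distribution: A_0 = 1, A_1 = 2, A_2 = 1, A_3 = 2, A_4 = 4, A_5 = 2, A_6 = 1, A_7 = 2, A_8 = 1. Minimum distance d = 1.

Enumerate all 2^4 = 16 messages m ∈ F_2^4.
For each, compute codeword c = mG in F_2^9, then tally its weight.
  m = 0000 → c = 000000000, weight = 0.
  m = 1000 → c = 001010000, weight = 2.
  m = 0100 → c = 011001100, weight = 4.
  m = 1100 → c = 010011100, weight = 4.
  m = 0010 → c = 010001100, weight = 3.
  m = 1010 → c = 011011100, weight = 5.
  m = 0110 → c = 001000000, weight = 1.
  m = 1110 → c = 000010000, weight = 1.
  m = 0001 → c = 101100001, weight = 4.
  m = 1001 → c = 100110001, weight = 4.
  m = 0101 → c = 110101101, weight = 6.
  m = 1101 → c = 111111101, weight = 8.
  m = 0011 → c = 111101101, weight = 7.
  m = 1011 → c = 110111101, weight = 7.
  m = 0111 → c = 100100001, weight = 3.
  m = 1111 → c = 101110001, weight = 5.
Tally weights:
  weight 0: 1 codewords.
  weight 1: 2 codewords.
  weight 2: 1 codewords.
  weight 3: 2 codewords.
  weight 4: 4 codewords.
  weight 5: 2 codewords.
  weight 6: 1 codewords.
  weight 7: 2 codewords.
  weight 8: 1 codewords.
Minimum distance d = smallest w > 0 with A_w > 0 = 1.
Sanity: Σ A_w = 16 = 2^4 = 16 ✓.


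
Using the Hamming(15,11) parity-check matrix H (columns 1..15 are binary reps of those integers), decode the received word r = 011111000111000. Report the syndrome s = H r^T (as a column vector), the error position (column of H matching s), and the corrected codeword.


s = (1, 0, 1, 1)^T, error position = 11, corrected codeword c = 011111000101000

Compute s = H r^T mod 2 one row at a time:
  s_1 = 0 + 0 + 1 + 1 + 1 + 0 + 0 + 0 = 3 ≡ 1 (mod 2).
  s_2 = 1 + 1 + 1 + 0 + 1 + 0 + 0 + 0 = 4 ≡ 0 (mod 2).
  s_3 = 1 + 1 + 1 + 0 + 1 + 1 + 0 + 0 = 5 ≡ 1 (mod 2).
  s_4 = 0 + 1 + 1 + 0 + 0 + 1 + 0 + 0 = 3 ≡ 1 (mod 2).
s = (1, 0, 1, 1)^T — this equals column 11 of H (binary 1011), so error is at position 11.
Correct: flip bit 11 of r = 011111000111000 to get c = 011111000101000.


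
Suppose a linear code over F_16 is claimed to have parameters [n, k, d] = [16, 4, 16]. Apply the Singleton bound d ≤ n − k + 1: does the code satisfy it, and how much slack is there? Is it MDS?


Singleton RHS = n − k + 1 = 13, slack = -3, bound violated (no such code; not MDS).

Singleton bound: d ≤ n − k + 1.
Here n = 16, k = 4, so n − k + 1 = 13.
Given d = 16, check d ≤ 13: NO.
Slack = (n − k + 1) − d = -3.
The slack is negative: d = 16 exceeds n − k + 1 = 13 by 3, so the Singleton bound is violated and no linear [16, 4, 16]_16 code can exist. In particular it is not MDS (MDS requires d = n − k + 1 exactly).
Description: the claimed parameters are [16, 4, 16]_16; such a code would be impossible (violates the Singleton bound).


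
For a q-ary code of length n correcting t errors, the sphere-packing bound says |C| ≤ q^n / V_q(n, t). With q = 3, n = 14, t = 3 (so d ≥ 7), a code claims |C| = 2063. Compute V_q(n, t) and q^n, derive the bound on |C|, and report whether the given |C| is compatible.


V_q(n, t) = 3305, q^n = 4782969, Hamming bound = 1447, |C| = 2063 > bound (violated).

Step 1: Compute V_q(n, t) = Σ_{j=0}^3 C(n, j) (q−1)^j.
  j = 0: C(14,0)·(2)^0 = 1·1 = 1.
  j = 1: C(14,1)·(2)^1 = 14·2 = 28.
  j = 2: C(14,2)·(2)^2 = 91·4 = 364.
  j = 3: C(14,3)·(2)^3 = 364·8 = 2912.
  V_q(n, t) = 1 + 28 + 364 + 2912 = 3305.
Step 2: q^n = 3^14 = 4782969.
Step 3: Hamming bound ⌊q^n / V_q(n,t)⌋ = ⌊4782969/3305⌋ = 1447.
Step 4: Compare |C| = 2063 to 1447: violated.
The claimed |C| lies above the Hamming bound, so no 3-ary code of length 14 with d ≥ 7 can have 2063 codewords.


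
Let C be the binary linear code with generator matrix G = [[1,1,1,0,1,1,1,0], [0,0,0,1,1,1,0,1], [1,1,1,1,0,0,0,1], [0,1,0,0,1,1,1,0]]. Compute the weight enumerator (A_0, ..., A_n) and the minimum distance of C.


Weight distribution: A_0 = 1, A_1 = 1, A_2 = 1, A_3 = 3, A_4 = 3, A_5 = 3, A_6 = 3, A_7 = 1. Minimum distance d = 1.

Enumerate all 2^4 = 16 messages m ∈ F_2^4.
For each, compute codeword c = mG in F_2^8, then tally its weight.
  m = 0000 → c = 00000000, weight = 0.
  m = 1000 → c = 11101110, weight = 6.
  m = 0100 → c = 00011101, weight = 4.
  m = 1100 → c = 11110011, weight = 6.
  m = 0010 → c = 11110001, weight = 5.
  m = 1010 → c = 00011111, weight = 5.
  m = 0110 → c = 11101100, weight = 5.
  m = 1110 → c = 00000010, weight = 1.
  m = 0001 → c = 01001110, weight = 4.
  m = 1001 → c = 10100000, weight = 2.
  m = 0101 → c = 01010011, weight = 4.
  m = 1101 → c = 10111101, weight = 6.
  m = 0011 → c = 10111111, weight = 7.
  m = 1011 → c = 01010001, weight = 3.
  m = 0111 → c = 10100010, weight = 3.
  m = 1111 → c = 01001100, weight = 3.
Tally weights:
  weight 0: 1 codewords.
  weight 1: 1 codewords.
  weight 2: 1 codewords.
  weight 3: 3 codewords.
  weight 4: 3 codewords.
  weight 5: 3 codewords.
  weight 6: 3 codewords.
  weight 7: 1 codewords.
Minimum distance d = smallest w > 0 with A_w > 0 = 1.
Sanity: Σ A_w = 16 = 2^4 = 16 ✓.


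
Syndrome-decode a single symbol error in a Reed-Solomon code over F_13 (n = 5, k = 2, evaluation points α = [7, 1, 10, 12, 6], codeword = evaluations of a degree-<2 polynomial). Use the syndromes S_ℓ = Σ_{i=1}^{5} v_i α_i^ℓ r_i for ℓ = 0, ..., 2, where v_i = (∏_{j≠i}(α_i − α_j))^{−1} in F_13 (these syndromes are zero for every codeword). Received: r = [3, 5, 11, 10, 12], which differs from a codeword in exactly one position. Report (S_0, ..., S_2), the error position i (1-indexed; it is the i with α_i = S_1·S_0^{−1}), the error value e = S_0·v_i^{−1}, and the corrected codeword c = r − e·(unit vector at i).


S = (7, 5, 11), error at position 3, error magnitude e = 9, c = [3, 5, 2, 10, 12].

Step 1: column multipliers v_i = (∏_{j≠i}(α_i − α_j))^{−1} mod 13.
  i = 1 (α = 7): (7−1)(7−10)(7−12)(7−6) = 6·(−3)·(−5)·1 = 90 ≡ 12, so v_1 = 12^{−1} = 12 (mod 13).
  i = 2 (α = 1): (1−7)(1−10)(1−12)(1−6) = (−6)·(−9)·(−11)·(−5) = 2970 ≡ 6, so v_2 = 6^{−1} = 11 (mod 13).
  i = 3 (α = 10): (10−7)(10−1)(10−12)(10−6) = 3·9·(−2)·4 = −216 ≡ 5, so v_3 = 5^{−1} = 8 (mod 13).
  i = 4 (α = 12): (12−7)(12−1)(12−10)(12−6) = 5·11·2·6 = 660 ≡ 10, so v_4 = 10^{−1} = 4 (mod 13).
  i = 5 (α = 6): (6−7)(6−1)(6−10)(6−12) = (−1)·5·(−4)·(−6) = −120 ≡ 10, so v_5 = 10^{−1} = 4 (mod 13).
  v = [12, 11, 8, 4, 4].
Step 2: syndromes of r = [3, 5, 11, 10, 12] (all sums mod 13).
  S_0 = Σ v_i r_i = 12·3 + 11·5 + 8·11 + 4·10 + 4·12 = 267 ≡ 7.
  S_1 = Σ v_i α_i r_i = 12·7·3 + 11·1·5 + 8·10·11 + 4·12·10 + 4·6·12 = 1955 ≡ 5.
  α_i^2 mod 13 = [10, 1, 9, 1, 10].
  S_2 = Σ v_i α_i^2 r_i = 12·10·3 + 11·1·5 + 8·9·11 + 4·1·10 + 4·10·12 = 1727 ≡ 11.
  S = (7, 5, 11) ≠ 0, so r is not a codeword (an error is present).
Step 3: locate the error. For a single error e at position i, S_ℓ = v_i·e·α_i^ℓ, so α_err = S_1/S_0.
  S_0^{−1} = 7^{−1} = 2 (mod 13), so α_err = 5·2 = 10 ≡ 10 = α_3. Error position i = 3.
  Consistency check: S_2/S_1 = 11·8 = 88 ≡ 10 = α_err ✓ (single-error assumption holds).
Step 4: error magnitude e = S_0/v_3 = S_0·∏_{j≠3}(α_3 − α_j) = 7·5 = 35 ≡ 9 (mod 13).
Step 5: correct position 3: c_3 = r_3 − e = 11 − 9 ≡ 2 (mod 13). Hence c = [3, 5, 2, 10, 12].
  Check: interpolating c through the α_i gives m(x) = 1 + 4·x (degree < 2) with m(α_i) = c_i for every i, so c is indeed a codeword.


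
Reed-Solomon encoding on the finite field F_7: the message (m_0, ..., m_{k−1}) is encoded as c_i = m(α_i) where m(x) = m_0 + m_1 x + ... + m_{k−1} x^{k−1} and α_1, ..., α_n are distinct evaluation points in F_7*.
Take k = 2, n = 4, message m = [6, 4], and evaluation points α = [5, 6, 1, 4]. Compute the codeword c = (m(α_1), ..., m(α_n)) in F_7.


c = [5, 2, 3, 1]

Message polynomial: m(x) = 6 + 4·x (mod 7).
For each evaluation point α_i, compute m(α_i) mod 7:
  α_1 = 5: Horner steps 4 → 5, so m(5) = 5.
  α_2 = 6: Horner steps 4 → 2, so m(6) = 2.
  α_3 = 1: Horner steps 4 → 3, so m(1) = 3.
  α_4 = 4: Horner steps 4 → 1, so m(4) = 1.
Codeword c = [5, 2, 3, 1] ∈ F_7^4.


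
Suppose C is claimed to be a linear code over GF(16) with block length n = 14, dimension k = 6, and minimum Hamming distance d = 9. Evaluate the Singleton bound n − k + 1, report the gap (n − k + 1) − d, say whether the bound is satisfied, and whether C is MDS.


Singleton RHS = n − k + 1 = 9, slack = 0, bound satisfied, MDS.

Singleton bound: d ≤ n − k + 1.
Here n = 14, k = 6, so n − k + 1 = 9.
Given d = 9, check d ≤ 9: YES.
Slack = (n − k + 1) − d = 0.
The code is MDS (slack = 0).
Description: the claimed parameters are [14, 6, 9]_16; such a code would be MDS (meets Singleton bound).


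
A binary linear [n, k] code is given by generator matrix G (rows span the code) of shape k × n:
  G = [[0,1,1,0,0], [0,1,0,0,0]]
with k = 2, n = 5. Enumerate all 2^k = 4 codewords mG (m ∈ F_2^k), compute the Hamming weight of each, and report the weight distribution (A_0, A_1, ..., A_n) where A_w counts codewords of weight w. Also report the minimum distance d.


Weight distribution: A_0 = 1, A_1 = 2, A_2 = 1. Minimum distance d = 1.

Enumerate all 2^2 = 4 messages m ∈ F_2^2.
For each, compute codeword c = mG in F_2^5, then tally its weight.
  m = 00 → c = 00000, weight = 0.
  m = 10 → c = 01100, weight = 2.
  m = 01 → c = 01000, weight = 1.
  m = 11 → c = 00100, weight = 1.
Tally weights:
  weight 0: 1 codewords.
  weight 1: 2 codewords.
  weight 2: 1 codewords.
Minimum distance d = smallest w > 0 with A_w > 0 = 1.
Sanity: Σ A_w = 4 = 2^2 = 4 ✓.


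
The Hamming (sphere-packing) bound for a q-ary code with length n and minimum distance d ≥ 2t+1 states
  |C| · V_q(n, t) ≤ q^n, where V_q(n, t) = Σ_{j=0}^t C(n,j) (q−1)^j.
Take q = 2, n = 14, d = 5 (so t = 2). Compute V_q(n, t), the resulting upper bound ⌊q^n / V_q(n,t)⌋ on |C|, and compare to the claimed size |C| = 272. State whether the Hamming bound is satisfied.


V_q(n, t) = 106, q^n = 16384, Hamming bound = 154, |C| = 272 > bound (violated).

Step 1: Compute V_q(n, t) = Σ_{j=0}^2 C(n, j) (q−1)^j.
  j = 0: C(14,0)·(1)^0 = 1·1 = 1.
  j = 1: C(14,1)·(1)^1 = 14·1 = 14.
  j = 2: C(14,2)·(1)^2 = 91·1 = 91.
  V_q(n, t) = 1 + 14 + 91 = 106.
Step 2: q^n = 2^14 = 16384.
Step 3: Hamming bound ⌊q^n / V_q(n,t)⌋ = ⌊16384/106⌋ = 154.
Step 4: Compare |C| = 272 to 154: violated.
The claimed |C| lies above the Hamming bound, so no 2-ary code of length 14 with d ≥ 5 can have 272 codewords.


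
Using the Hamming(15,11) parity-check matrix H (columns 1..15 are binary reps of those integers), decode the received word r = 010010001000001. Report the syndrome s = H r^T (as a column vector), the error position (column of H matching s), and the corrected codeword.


s = (0, 0, 0, 1)^T, error position = 1, corrected codeword c = 110010001000001

Compute s = H r^T mod 2 one row at a time:
  s_1 = 0 + 1 + 0 + 0 + 0 + 0 + 0 + 1 = 2 ≡ 0 (mod 2).
  s_2 = 0 + 1 + 0 + 0 + 0 + 0 + 0 + 1 = 2 ≡ 0 (mod 2).
  s_3 = 1 + 0 + 0 + 0 + 0 + 0 + 0 + 1 = 2 ≡ 0 (mod 2).
  s_4 = 0 + 0 + 1 + 0 + 1 + 0 + 0 + 1 = 3 ≡ 1 (mod 2).
s = (0, 0, 0, 1)^T — this equals column 1 of H (binary 0001), so error is at position 1.
Correct: flip bit 1 of r = 010010001000001 to get c = 110010001000001.


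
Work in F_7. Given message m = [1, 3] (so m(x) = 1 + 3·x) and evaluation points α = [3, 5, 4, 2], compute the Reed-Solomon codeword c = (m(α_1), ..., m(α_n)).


c = [3, 2, 6, 0]

Message polynomial: m(x) = 1 + 3·x (mod 7).
For each evaluation point α_i, compute m(α_i) mod 7:
  α_1 = 3: Horner steps 3 → 3, so m(3) = 3.
  α_2 = 5: Horner steps 3 → 2, so m(5) = 2.
  α_3 = 4: Horner steps 3 → 6, so m(4) = 6.
  α_4 = 2: Horner steps 3 → 0, so m(2) = 0.
Codeword c = [3, 2, 6, 0] ∈ F_7^4.


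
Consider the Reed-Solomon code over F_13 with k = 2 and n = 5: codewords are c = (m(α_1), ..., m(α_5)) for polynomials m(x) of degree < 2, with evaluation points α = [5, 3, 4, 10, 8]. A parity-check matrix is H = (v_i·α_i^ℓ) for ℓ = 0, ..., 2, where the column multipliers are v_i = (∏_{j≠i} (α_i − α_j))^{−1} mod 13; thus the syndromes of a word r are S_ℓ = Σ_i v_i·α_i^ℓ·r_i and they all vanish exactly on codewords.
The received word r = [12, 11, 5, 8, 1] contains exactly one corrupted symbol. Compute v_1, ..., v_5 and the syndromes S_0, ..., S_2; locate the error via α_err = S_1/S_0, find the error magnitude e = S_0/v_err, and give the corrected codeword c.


S = (2, 3, 11), error at position 5, error magnitude e = 7, c = [12, 11, 5, 8, 7].

Step 1: column multipliers v_i = (∏_{j≠i}(α_i − α_j))^{−1} mod 13.
  i = 1 (α = 5): (5−3)(5−4)(5−10)(5−8) = 2·1·(−5)·(−3) = 30 ≡ 4, so v_1 = 4^{−1} = 10 (mod 13).
  i = 2 (α = 3): (3−5)(3−4)(3−10)(3−8) = (−2)·(−1)·(−7)·(−5) = 70 ≡ 5, so v_2 = 5^{−1} = 8 (mod 13).
  i = 3 (α = 4): (4−5)(4−3)(4−10)(4−8) = (−1)·1·(−6)·(−4) = −24 ≡ 2, so v_3 = 2^{−1} = 7 (mod 13).
  i = 4 (α = 10): (10−5)(10−3)(10−4)(10−8) = 5·7·6·2 = 420 ≡ 4, so v_4 = 4^{−1} = 10 (mod 13).
  i = 5 (α = 8): (8−5)(8−3)(8−4)(8−10) = 3·5·4·(−2) = −120 ≡ 10, so v_5 = 10^{−1} = 4 (mod 13).
  v = [10, 8, 7, 10, 4].
Step 2: syndromes of r = [12, 11, 5, 8, 1] (all sums mod 13).
  S_0 = Σ v_i r_i = 10·12 + 8·11 + 7·5 + 10·8 + 4·1 = 327 ≡ 2.
  S_1 = Σ v_i α_i r_i = 10·5·12 + 8·3·11 + 7·4·5 + 10·10·8 + 4·8·1 = 1836 ≡ 3.
  α_i^2 mod 13 = [12, 9, 3, 9, 12].
  S_2 = Σ v_i α_i^2 r_i = 10·12·12 + 8·9·11 + 7·3·5 + 10·9·8 + 4·12·1 = 3105 ≡ 11.
  S = (2, 3, 11) ≠ 0, so r is not a codeword (an error is present).
Step 3: locate the error. For a single error e at position i, S_ℓ = v_i·e·α_i^ℓ, so α_err = S_1/S_0.
  S_0^{−1} = 2^{−1} = 7 (mod 13), so α_err = 3·7 = 21 ≡ 8 = α_5. Error position i = 5.
  Consistency check: S_2/S_1 = 11·9 = 99 ≡ 8 = α_err ✓ (single-error assumption holds).
Step 4: error magnitude e = S_0/v_5 = S_0·∏_{j≠5}(α_5 − α_j) = 2·10 = 20 ≡ 7 (mod 13).
Step 5: correct position 5: c_5 = r_5 − e = 1 − 7 ≡ 7 (mod 13). Hence c = [12, 11, 5, 8, 7].
  Check: interpolating c through the α_i gives m(x) = 3 + 7·x (degree < 2) with m(α_i) = c_i for every i, so c is indeed a codeword.


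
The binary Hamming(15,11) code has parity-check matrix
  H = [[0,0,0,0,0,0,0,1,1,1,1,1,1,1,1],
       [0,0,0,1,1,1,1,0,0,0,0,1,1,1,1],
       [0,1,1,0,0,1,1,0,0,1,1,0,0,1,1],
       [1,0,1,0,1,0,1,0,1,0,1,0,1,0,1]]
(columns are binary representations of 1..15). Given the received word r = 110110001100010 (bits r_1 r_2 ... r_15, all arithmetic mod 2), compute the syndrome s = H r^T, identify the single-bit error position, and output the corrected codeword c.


s = (1, 1, 1, 1)^T, error position = 15, corrected codeword c = 110110001100011

Compute s = H r^T mod 2 one row at a time:
  s_1 = 0 + 1 + 1 + 0 + 0 + 0 + 1 + 0 = 3 ≡ 1 (mod 2).
  s_2 = 1 + 1 + 0 + 0 + 0 + 0 + 1 + 0 = 3 ≡ 1 (mod 2).
  s_3 = 1 + 0 + 0 + 0 + 1 + 0 + 1 + 0 = 3 ≡ 1 (mod 2).
  s_4 = 1 + 0 + 1 + 0 + 1 + 0 + 0 + 0 = 3 ≡ 1 (mod 2).
s = (1, 1, 1, 1)^T — this equals column 15 of H (binary 1111), so error is at position 15.
Correct: flip bit 15 of r = 110110001100010 to get c = 110110001100011.


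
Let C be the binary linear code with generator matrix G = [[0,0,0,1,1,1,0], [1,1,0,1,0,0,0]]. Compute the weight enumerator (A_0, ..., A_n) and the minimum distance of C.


Weight distribution: A_0 = 1, A_3 = 2, A_4 = 1. Minimum distance d = 3.

Enumerate all 2^2 = 4 messages m ∈ F_2^2.
For each, compute codeword c = mG in F_2^7, then tally its weight.
  m = 00 → c = 0000000, weight = 0.
  m = 10 → c = 0001110, weight = 3.
  m = 01 → c = 1101000, weight = 3.
  m = 11 → c = 1100110, weight = 4.
Tally weights:
  weight 0: 1 codewords.
  weight 3: 2 codewords.
  weight 4: 1 codewords.
Minimum distance d = smallest w > 0 with A_w > 0 = 3.
Sanity: Σ A_w = 4 = 2^2 = 4 ✓.


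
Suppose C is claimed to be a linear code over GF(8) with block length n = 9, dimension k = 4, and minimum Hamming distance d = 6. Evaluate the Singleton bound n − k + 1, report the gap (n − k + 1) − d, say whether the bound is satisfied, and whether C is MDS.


Singleton RHS = n − k + 1 = 6, slack = 0, bound satisfied, MDS.

Singleton bound: d ≤ n − k + 1.
Here n = 9, k = 4, so n − k + 1 = 6.
Given d = 6, check d ≤ 6: YES.
Slack = (n − k + 1) − d = 0.
The code is MDS (slack = 0).
Description: the claimed parameters are [9, 4, 6]_8; such a code would be MDS (meets Singleton bound).


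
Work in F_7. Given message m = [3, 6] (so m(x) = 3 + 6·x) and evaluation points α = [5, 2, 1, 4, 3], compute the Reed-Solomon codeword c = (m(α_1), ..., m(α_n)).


c = [5, 1, 2, 6, 0]

Message polynomial: m(x) = 3 + 6·x (mod 7).
For each evaluation point α_i, compute m(α_i) mod 7:
  α_1 = 5: Horner steps 6 → 5, so m(5) = 5.
  α_2 = 2: Horner steps 6 → 1, so m(2) = 1.
  α_3 = 1: Horner steps 6 → 2, so m(1) = 2.
  α_4 = 4: Horner steps 6 → 6, so m(4) = 6.
  α_5 = 3: Horner steps 6 → 0, so m(3) = 0.
Codeword c = [5, 1, 2, 6, 0] ∈ F_7^5.


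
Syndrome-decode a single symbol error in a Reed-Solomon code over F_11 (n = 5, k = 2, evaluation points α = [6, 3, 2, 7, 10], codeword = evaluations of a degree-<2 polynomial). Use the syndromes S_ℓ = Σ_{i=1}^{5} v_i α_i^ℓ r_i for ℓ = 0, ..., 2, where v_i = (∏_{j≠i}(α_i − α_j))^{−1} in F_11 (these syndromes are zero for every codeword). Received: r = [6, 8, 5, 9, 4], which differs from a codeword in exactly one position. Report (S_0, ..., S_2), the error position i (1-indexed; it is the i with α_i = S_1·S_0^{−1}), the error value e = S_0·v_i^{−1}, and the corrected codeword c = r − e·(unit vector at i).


S = (8, 3, 8), error at position 5, error magnitude e = 8, c = [6, 8, 5, 9, 7].

Step 1: column multipliers v_i = (∏_{j≠i}(α_i − α_j))^{−1} mod 11.
  i = 1 (α = 6): (6−3)(6−2)(6−7)(6−10) = 3·4·(−1)·(−4) = 48 ≡ 4, so v_1 = 4^{−1} = 3 (mod 11).
  i = 2 (α = 3): (3−6)(3−2)(3−7)(3−10) = (−3)·1·(−4)·(−7) = −84 ≡ 4, so v_2 = 4^{−1} = 3 (mod 11).
  i = 3 (α = 2): (2−6)(2−3)(2−7)(2−10) = (−4)·(−1)·(−5)·(−8) = 160 ≡ 6, so v_3 = 6^{−1} = 2 (mod 11).
  i = 4 (α = 7): (7−6)(7−3)(7−2)(7−10) = 1·4·5·(−3) = −60 ≡ 6, so v_4 = 6^{−1} = 2 (mod 11).
  i = 5 (α = 10): (10−6)(10−3)(10−2)(10−7) = 4·7·8·3 = 672 ≡ 1, so v_5 = 1^{−1} = 1 (mod 11).
  v = [3, 3, 2, 2, 1].
Step 2: syndromes of r = [6, 8, 5, 9, 4] (all sums mod 11).
  S_0 = Σ v_i r_i = 3·6 + 3·8 + 2·5 + 2·9 + 1·4 = 74 ≡ 8.
  S_1 = Σ v_i α_i r_i = 3·6·6 + 3·3·8 + 2·2·5 + 2·7·9 + 1·10·4 = 366 ≡ 3.
  α_i^2 mod 11 = [3, 9, 4, 5, 1].
  S_2 = Σ v_i α_i^2 r_i = 3·3·6 + 3·9·8 + 2·4·5 + 2·5·9 + 1·1·4 = 404 ≡ 8.
  S = (8, 3, 8) ≠ 0, so r is not a codeword (an error is present).
Step 3: locate the error. For a single error e at position i, S_ℓ = v_i·e·α_i^ℓ, so α_err = S_1/S_0.
  S_0^{−1} = 8^{−1} = 7 (mod 11), so α_err = 3·7 = 21 ≡ 10 = α_5. Error position i = 5.
  Consistency check: S_2/S_1 = 8·4 = 32 ≡ 10 = α_err ✓ (single-error assumption holds).
Step 4: error magnitude e = S_0/v_5 = S_0·∏_{j≠5}(α_5 − α_j) = 8·1 = 8 ≡ 8 (mod 11).
Step 5: correct position 5: c_5 = r_5 − e = 4 − 8 ≡ 7 (mod 11). Hence c = [6, 8, 5, 9, 7].
  Check: interpolating c through the α_i gives m(x) = 10 + 3·x (degree < 2) with m(α_i) = c_i for every i, so c is indeed a codeword.


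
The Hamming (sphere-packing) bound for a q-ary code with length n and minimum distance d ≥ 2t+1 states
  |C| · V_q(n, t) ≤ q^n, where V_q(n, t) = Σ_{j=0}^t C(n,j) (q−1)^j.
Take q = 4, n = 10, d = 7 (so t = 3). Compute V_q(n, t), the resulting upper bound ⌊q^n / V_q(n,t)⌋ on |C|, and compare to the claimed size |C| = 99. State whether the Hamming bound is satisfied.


V_q(n, t) = 3676, q^n = 1048576, Hamming bound = 285, |C| = 99 ≤ bound (satisfied).

Step 1: Compute V_q(n, t) = Σ_{j=0}^3 C(n, j) (q−1)^j.
  j = 0: C(10,0)·(3)^0 = 1·1 = 1.
  j = 1: C(10,1)·(3)^1 = 10·3 = 30.
  j = 2: C(10,2)·(3)^2 = 45·9 = 405.
  j = 3: C(10,3)·(3)^3 = 120·27 = 3240.
  V_q(n, t) = 1 + 30 + 405 + 3240 = 3676.
Step 2: q^n = 4^10 = 1048576.
Step 3: Hamming bound ⌊q^n / V_q(n,t)⌋ = ⌊1048576/3676⌋ = 285.
Step 4: Compare |C| = 99 to 285: satisfied.
The claimed |C| lies below the Hamming bound.


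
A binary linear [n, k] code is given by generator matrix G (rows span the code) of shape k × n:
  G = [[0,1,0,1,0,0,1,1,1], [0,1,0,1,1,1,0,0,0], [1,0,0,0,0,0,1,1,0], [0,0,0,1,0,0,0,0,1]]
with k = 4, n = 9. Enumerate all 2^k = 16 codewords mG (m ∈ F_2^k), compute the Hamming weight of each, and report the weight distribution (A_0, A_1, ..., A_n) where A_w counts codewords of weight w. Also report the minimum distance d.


Weight distribution: A_0 = 1, A_2 = 2, A_3 = 2, A_4 = 5, A_5 = 4, A_7 = 2. Minimum distance d = 2.

Enumerate all 2^4 = 16 messages m ∈ F_2^4.
For each, compute codeword c = mG in F_2^9, then tally its weight.
  m = 0000 → c = 000000000, weight = 0.
  m = 1000 → c = 010100111, weight = 5.
  m = 0100 → c = 010111000, weight = 4.
  m = 1100 → c = 000011111, weight = 5.
  m = 0010 → c = 100000110, weight = 3.
  m = 1010 → c = 110100001, weight = 4.
  m = 0110 → c = 110111110, weight = 7.
  m = 1110 → c = 100011001, weight = 4.
  m = 0001 → c = 000100001, weight = 2.
  m = 1001 → c = 010000110, weight = 3.
  m = 0101 → c = 010011001, weight = 4.
  m = 1101 → c = 000111110, weight = 5.
  m = 0011 → c = 100100111, weight = 5.
  m = 1011 → c = 110000000, weight = 2.
  m = 0111 → c = 110011111, weight = 7.
  m = 1111 → c = 100111000, weight = 4.
Tally weights:
  weight 0: 1 codewords.
  weight 2: 2 codewords.
  weight 3: 2 codewords.
  weight 4: 5 codewords.
  weight 5: 4 codewords.
  weight 7: 2 codewords.
Minimum distance d = smallest w > 0 with A_w > 0 = 2.
Sanity: Σ A_w = 16 = 2^4 = 16 ✓.


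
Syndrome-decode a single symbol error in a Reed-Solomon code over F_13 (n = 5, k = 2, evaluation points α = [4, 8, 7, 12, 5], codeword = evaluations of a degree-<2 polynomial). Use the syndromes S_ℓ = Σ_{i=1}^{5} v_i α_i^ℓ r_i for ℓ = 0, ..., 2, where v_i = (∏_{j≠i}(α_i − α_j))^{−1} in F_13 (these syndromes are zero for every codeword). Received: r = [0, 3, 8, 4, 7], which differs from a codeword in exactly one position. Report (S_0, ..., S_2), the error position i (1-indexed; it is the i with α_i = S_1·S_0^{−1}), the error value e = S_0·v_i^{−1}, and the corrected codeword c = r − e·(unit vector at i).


S = (10, 2, 3), error at position 2, error magnitude e = 1, c = [0, 2, 8, 4, 7].

Step 1: column multipliers v_i = (∏_{j≠i}(α_i − α_j))^{−1} mod 13.
  i = 1 (α = 4): (4−8)(4−7)(4−12)(4−5) = (−4)·(−3)·(−8)·(−1) = 96 ≡ 5, so v_1 = 5^{−1} = 8 (mod 13).
  i = 2 (α = 8): (8−4)(8−7)(8−12)(8−5) = 4·1·(−4)·3 = −48 ≡ 4, so v_2 = 4^{−1} = 10 (mod 13).
  i = 3 (α = 7): (7−4)(7−8)(7−12)(7−5) = 3·(−1)·(−5)·2 = 30 ≡ 4, so v_3 = 4^{−1} = 10 (mod 13).
  i = 4 (α = 12): (12−4)(12−8)(12−7)(12−5) = 8·4·5·7 = 1120 ≡ 2, so v_4 = 2^{−1} = 7 (mod 13).
  i = 5 (α = 5): (5−4)(5−8)(5−7)(5−12) = 1·(−3)·(−2)·(−7) = −42 ≡ 10, so v_5 = 10^{−1} = 4 (mod 13).
  v = [8, 10, 10, 7, 4].
Step 2: syndromes of r = [0, 3, 8, 4, 7] (all sums mod 13).
  S_0 = Σ v_i r_i = 8·0 + 10·3 + 10·8 + 7·4 + 4·7 = 166 ≡ 10.
  S_1 = Σ v_i α_i r_i = 8·4·0 + 10·8·3 + 10·7·8 + 7·12·4 + 4·5·7 = 1276 ≡ 2.
  α_i^2 mod 13 = [3, 12, 10, 1, 12].
  S_2 = Σ v_i α_i^2 r_i = 8·3·0 + 10·12·3 + 10·10·8 + 7·1·4 + 4·12·7 = 1524 ≡ 3.
  S = (10, 2, 3) ≠ 0, so r is not a codeword (an error is present).
Step 3: locate the error. For a single error e at position i, S_ℓ = v_i·e·α_i^ℓ, so α_err = S_1/S_0.
  S_0^{−1} = 10^{−1} = 4 (mod 13), so α_err = 2·4 = 8 ≡ 8 = α_2. Error position i = 2.
  Consistency check: S_2/S_1 = 3·7 = 21 ≡ 8 = α_err ✓ (single-error assumption holds).
Step 4: error magnitude e = S_0/v_2 = S_0·∏_{j≠2}(α_2 − α_j) = 10·4 = 40 ≡ 1 (mod 13).
Step 5: correct position 2: c_2 = r_2 − e = 3 − 1 ≡ 2 (mod 13). Hence c = [0, 2, 8, 4, 7].
  Check: interpolating c through the α_i gives m(x) = 11 + 7·x (degree < 2) with m(α_i) = c_i for every i, so c is indeed a codeword.


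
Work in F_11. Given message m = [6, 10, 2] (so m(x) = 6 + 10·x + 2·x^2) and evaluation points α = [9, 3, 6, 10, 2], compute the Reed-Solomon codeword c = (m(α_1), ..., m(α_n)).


c = [5, 10, 6, 9, 1]

Message polynomial: m(x) = 6 + 10·x + 2·x^2 (mod 11).
For each evaluation point α_i, compute m(α_i) mod 11:
  α_1 = 9: Horner steps 2 → 6 → 5, so m(9) = 5.
  α_2 = 3: Horner steps 2 → 5 → 10, so m(3) = 10.
  α_3 = 6: Horner steps 2 → 0 → 6, so m(6) = 6.
  α_4 = 10: Horner steps 2 → 8 → 9, so m(10) = 9.
  α_5 = 2: Horner steps 2 → 3 → 1, so m(2) = 1.
Codeword c = [5, 10, 6, 9, 1] ∈ F_11^5.


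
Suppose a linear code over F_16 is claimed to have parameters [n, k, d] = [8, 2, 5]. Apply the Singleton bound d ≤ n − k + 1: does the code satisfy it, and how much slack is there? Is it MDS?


Singleton RHS = n − k + 1 = 7, slack = 2, bound satisfied, not MDS.

Singleton bound: d ≤ n − k + 1.
Here n = 8, k = 2, so n − k + 1 = 7.
Given d = 5, check d ≤ 7: YES.
Slack = (n − k + 1) − d = 2.
The code is NOT MDS (slack = 2 > 0).
Description: the claimed parameters are [8, 2, 5]_16; such a code would be non-MDS.


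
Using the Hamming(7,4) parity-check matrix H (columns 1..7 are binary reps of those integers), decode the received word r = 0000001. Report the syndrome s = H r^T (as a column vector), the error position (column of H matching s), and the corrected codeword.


s = (1, 1, 1)^T, error position = 7, corrected codeword c = 0000000

Compute s = H r^T mod 2 one row at a time:
  s_1 = 0 + 0 + 0 + 1 = 1 ≡ 1 (mod 2).
  s_2 = 0 + 0 + 0 + 1 = 1 ≡ 1 (mod 2).
  s_3 = 0 + 0 + 0 + 1 = 1 ≡ 1 (mod 2).
s = (1, 1, 1)^T — this equals column 7 of H (binary 111), so error is at position 7.
Correct: flip bit 7 of r = 0000001 to get c = 0000000.


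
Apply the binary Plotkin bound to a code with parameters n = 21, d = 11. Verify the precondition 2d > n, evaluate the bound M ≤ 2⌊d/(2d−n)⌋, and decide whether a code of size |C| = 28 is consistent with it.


Plotkin bound M ≤ 22; given |C| = 28 > bound (violated).

Check applicability: 2d = 22, n = 21.
2d − n = 1 > 0, so Plotkin applies.
Compute d/(2d−n) = 11/1 ≈ 11.0000.
⌊d/(2d−n)⌋ = 11.
Plotkin bound: M ≤ 2·11 = 22.
Given |C| = 28, check: VIOLATED.
This |C| is above the Plotkin bound, so no binary code with n = 21, d = 11 and 28 codewords exists.


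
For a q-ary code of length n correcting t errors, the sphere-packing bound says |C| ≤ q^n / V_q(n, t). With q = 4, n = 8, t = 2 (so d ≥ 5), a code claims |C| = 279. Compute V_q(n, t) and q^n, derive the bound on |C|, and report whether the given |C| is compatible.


V_q(n, t) = 277, q^n = 65536, Hamming bound = 236, |C| = 279 > bound (violated).

Step 1: Compute V_q(n, t) = Σ_{j=0}^2 C(n, j) (q−1)^j.
  j = 0: C(8,0)·(3)^0 = 1·1 = 1.
  j = 1: C(8,1)·(3)^1 = 8·3 = 24.
  j = 2: C(8,2)·(3)^2 = 28·9 = 252.
  V_q(n, t) = 1 + 24 + 252 = 277.
Step 2: q^n = 4^8 = 65536.
Step 3: Hamming bound ⌊q^n / V_q(n,t)⌋ = ⌊65536/277⌋ = 236.
Step 4: Compare |C| = 279 to 236: violated.
The claimed |C| lies above the Hamming bound, so no 4-ary code of length 8 with d ≥ 5 can have 279 codewords.


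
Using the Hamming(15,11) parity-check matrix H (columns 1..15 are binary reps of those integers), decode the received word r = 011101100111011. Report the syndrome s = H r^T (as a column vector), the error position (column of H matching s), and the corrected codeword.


s = (1, 0, 0, 0)^T, error position = 8, corrected codeword c = 011101110111011

Compute s = H r^T mod 2 one row at a time:
  s_1 = 0 + 0 + 1 + 1 + 1 + 0 + 1 + 1 = 5 ≡ 1 (mod 2).
  s_2 = 1 + 0 + 1 + 1 + 1 + 0 + 1 + 1 = 6 ≡ 0 (mod 2).
  s_3 = 1 + 1 + 1 + 1 + 1 + 1 + 1 + 1 = 8 ≡ 0 (mod 2).
  s_4 = 0 + 1 + 0 + 1 + 0 + 1 + 0 + 1 = 4 ≡ 0 (mod 2).
s = (1, 0, 0, 0)^T — this equals column 8 of H (binary 1000), so error is at position 8.
Correct: flip bit 8 of r = 011101100111011 to get c = 011101110111011.


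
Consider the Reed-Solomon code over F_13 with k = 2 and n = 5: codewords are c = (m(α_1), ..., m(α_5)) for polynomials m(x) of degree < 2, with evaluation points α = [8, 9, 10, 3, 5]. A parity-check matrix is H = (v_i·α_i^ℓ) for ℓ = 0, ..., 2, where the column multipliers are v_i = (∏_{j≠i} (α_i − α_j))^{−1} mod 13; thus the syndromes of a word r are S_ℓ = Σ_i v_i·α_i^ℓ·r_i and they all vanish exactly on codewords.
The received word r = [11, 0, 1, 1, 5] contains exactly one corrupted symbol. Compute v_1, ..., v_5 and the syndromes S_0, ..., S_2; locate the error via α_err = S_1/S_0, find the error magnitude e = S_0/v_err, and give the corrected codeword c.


S = (5, 11, 6), error at position 3, error magnitude e = 12, c = [11, 0, 2, 1, 5].

Step 1: column multipliers v_i = (∏_{j≠i}(α_i − α_j))^{−1} mod 13.
  i = 1 (α = 8): (8−9)(8−10)(8−3)(8−5) = (−1)·(−2)·5·3 = 30 ≡ 4, so v_1 = 4^{−1} = 10 (mod 13).
  i = 2 (α = 9): (9−8)(9−10)(9−3)(9−5) = 1·(−1)·6·4 = −24 ≡ 2, so v_2 = 2^{−1} = 7 (mod 13).
  i = 3 (α = 10): (10−8)(10−9)(10−3)(10−5) = 2·1·7·5 = 70 ≡ 5, so v_3 = 5^{−1} = 8 (mod 13).
  i = 4 (α = 3): (3−8)(3−9)(3−10)(3−5) = (−5)·(−6)·(−7)·(−2) = 420 ≡ 4, so v_4 = 4^{−1} = 10 (mod 13).
  i = 5 (α = 5): (5−8)(5−9)(5−10)(5−3) = (−3)·(−4)·(−5)·2 = −120 ≡ 10, so v_5 = 10^{−1} = 4 (mod 13).
  v = [10, 7, 8, 10, 4].
Step 2: syndromes of r = [11, 0, 1, 1, 5] (all sums mod 13).
  S_0 = Σ v_i r_i = 10·11 + 7·0 + 8·1 + 10·1 + 4·5 = 148 ≡ 5.
  S_1 = Σ v_i α_i r_i = 10·8·11 + 7·9·0 + 8·10·1 + 10·3·1 + 4·5·5 = 1090 ≡ 11.
  α_i^2 mod 13 = [12, 3, 9, 9, 12].
  S_2 = Σ v_i α_i^2 r_i = 10·12·11 + 7·3·0 + 8·9·1 + 10·9·1 + 4·12·5 = 1722 ≡ 6.
  S = (5, 11, 6) ≠ 0, so r is not a codeword (an error is present).
Step 3: locate the error. For a single error e at position i, S_ℓ = v_i·e·α_i^ℓ, so α_err = S_1/S_0.
  S_0^{−1} = 5^{−1} = 8 (mod 13), so α_err = 11·8 = 88 ≡ 10 = α_3. Error position i = 3.
  Consistency check: S_2/S_1 = 6·6 = 36 ≡ 10 = α_err ✓ (single-error assumption holds).
Step 4: error magnitude e = S_0/v_3 = S_0·∏_{j≠3}(α_3 − α_j) = 5·5 = 25 ≡ 12 (mod 13).
Step 5: correct position 3: c_3 = r_3 − e = 1 − 12 ≡ 2 (mod 13). Hence c = [11, 0, 2, 1, 5].
  Check: interpolating c through the α_i gives m(x) = 8 + 2·x (degree < 2) with m(α_i) = c_i for every i, so c is indeed a codeword.


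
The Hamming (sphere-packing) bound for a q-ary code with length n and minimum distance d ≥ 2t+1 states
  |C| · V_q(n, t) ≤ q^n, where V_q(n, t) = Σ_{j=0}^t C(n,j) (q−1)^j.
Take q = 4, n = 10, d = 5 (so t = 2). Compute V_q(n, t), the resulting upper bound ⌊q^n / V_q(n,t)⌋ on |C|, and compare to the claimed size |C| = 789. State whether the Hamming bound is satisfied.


V_q(n, t) = 436, q^n = 1048576, Hamming bound = 2404, |C| = 789 ≤ bound (satisfied).

Step 1: Compute V_q(n, t) = Σ_{j=0}^2 C(n, j) (q−1)^j.
  j = 0: C(10,0)·(3)^0 = 1·1 = 1.
  j = 1: C(10,1)·(3)^1 = 10·3 = 30.
  j = 2: C(10,2)·(3)^2 = 45·9 = 405.
  V_q(n, t) = 1 + 30 + 405 = 436.
Step 2: q^n = 4^10 = 1048576.
Step 3: Hamming bound ⌊q^n / V_q(n,t)⌋ = ⌊1048576/436⌋ = 2404.
Step 4: Compare |C| = 789 to 2404: satisfied.
The claimed |C| lies below the Hamming bound.


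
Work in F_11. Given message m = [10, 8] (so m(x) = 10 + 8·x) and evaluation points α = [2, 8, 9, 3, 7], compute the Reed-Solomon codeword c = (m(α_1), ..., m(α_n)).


c = [4, 8, 5, 1, 0]

Message polynomial: m(x) = 10 + 8·x (mod 11).
For each evaluation point α_i, compute m(α_i) mod 11:
  α_1 = 2: Horner steps 8 → 4, so m(2) = 4.
  α_2 = 8: Horner steps 8 → 8, so m(8) = 8.
  α_3 = 9: Horner steps 8 → 5, so m(9) = 5.
  α_4 = 3: Horner steps 8 → 1, so m(3) = 1.
  α_5 = 7: Horner steps 8 → 0, so m(7) = 0.
Codeword c = [4, 8, 5, 1, 0] ∈ F_11^5.


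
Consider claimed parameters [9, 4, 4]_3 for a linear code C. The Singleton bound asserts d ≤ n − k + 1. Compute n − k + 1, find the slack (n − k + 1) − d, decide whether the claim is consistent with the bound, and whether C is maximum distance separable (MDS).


Singleton RHS = n − k + 1 = 6, slack = 2, bound satisfied, not MDS.

Singleton bound: d ≤ n − k + 1.
Here n = 9, k = 4, so n − k + 1 = 6.
Given d = 4, check d ≤ 6: YES.
Slack = (n − k + 1) − d = 2.
The code is NOT MDS (slack = 2 > 0).
Description: the claimed parameters are [9, 4, 4]_3; such a code would be non-MDS.


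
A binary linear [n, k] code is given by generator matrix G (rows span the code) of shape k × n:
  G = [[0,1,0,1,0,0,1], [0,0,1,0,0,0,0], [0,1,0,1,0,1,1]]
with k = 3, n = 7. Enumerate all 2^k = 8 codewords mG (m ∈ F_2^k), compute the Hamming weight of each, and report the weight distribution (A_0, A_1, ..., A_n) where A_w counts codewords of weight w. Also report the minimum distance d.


Weight distribution: A_0 = 1, A_1 = 2, A_2 = 1, A_3 = 1, A_4 = 2, A_5 = 1. Minimum distance d = 1.

Enumerate all 2^3 = 8 messages m ∈ F_2^3.
For each, compute codeword c = mG in F_2^7, then tally its weight.
  m = 000 → c = 0000000, weight = 0.
  m = 100 → c = 0101001, weight = 3.
  m = 010 → c = 0010000, weight = 1.
  m = 110 → c = 0111001, weight = 4.
  m = 001 → c = 0101011, weight = 4.
  m = 101 → c = 0000010, weight = 1.
  m = 011 → c = 0111011, weight = 5.
  m = 111 → c = 0010010, weight = 2.
Tally weights:
  weight 0: 1 codewords.
  weight 1: 2 codewords.
  weight 2: 1 codewords.
  weight 3: 1 codewords.
  weight 4: 2 codewords.
  weight 5: 1 codewords.
Minimum distance d = smallest w > 0 with A_w > 0 = 1.
Sanity: Σ A_w = 8 = 2^3 = 8 ✓.


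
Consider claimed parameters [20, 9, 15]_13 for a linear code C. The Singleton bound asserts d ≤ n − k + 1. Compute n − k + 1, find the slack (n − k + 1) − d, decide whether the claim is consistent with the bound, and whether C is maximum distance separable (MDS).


Singleton RHS = n − k + 1 = 12, slack = -3, bound violated (no such code; not MDS).

Singleton bound: d ≤ n − k + 1.
Here n = 20, k = 9, so n − k + 1 = 12.
Given d = 15, check d ≤ 12: NO.
Slack = (n − k + 1) − d = -3.
The slack is negative: d = 15 exceeds n − k + 1 = 12 by 3, so the Singleton bound is violated and no linear [20, 9, 15]_13 code can exist. In particular it is not MDS (MDS requires d = n − k + 1 exactly).
Description: the claimed parameters are [20, 9, 15]_13; such a code would be impossible (violates the Singleton bound).


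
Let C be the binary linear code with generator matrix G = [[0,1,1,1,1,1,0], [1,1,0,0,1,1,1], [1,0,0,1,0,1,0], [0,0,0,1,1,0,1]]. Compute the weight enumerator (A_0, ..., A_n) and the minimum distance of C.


Weight distribution: A_0 = 1, A_1 = 1, A_3 = 4, A_4 = 7, A_5 = 3. Minimum distance d = 1.

Enumerate all 2^4 = 16 messages m ∈ F_2^4.
For each, compute codeword c = mG in F_2^7, then tally its weight.
  m = 0000 → c = 0000000, weight = 0.
  m = 1000 → c = 0111110, weight = 5.
  m = 0100 → c = 1100111, weight = 5.
  m = 1100 → c = 1011001, weight = 4.
  m = 0010 → c = 1001010, weight = 3.
  m = 1010 → c = 1110100, weight = 4.
  m = 0110 → c = 0101101, weight = 4.
  m = 1110 → c = 0010011, weight = 3.
  m = 0001 → c = 0001101, weight = 3.
  m = 1001 → c = 0110011, weight = 4.
  m = 0101 → c = 1101010, weight = 4.
  m = 1101 → c = 1010100, weight = 3.
  m = 0011 → c = 1000111, weight = 4.
  m = 1011 → c = 1111001, weight = 5.
  m = 0111 → c = 0100000, weight = 1.
  m = 1111 → c = 0011110, weight = 4.
Tally weights:
  weight 0: 1 codewords.
  weight 1: 1 codewords.
  weight 3: 4 codewords.
  weight 4: 7 codewords.
  weight 5: 3 codewords.
Minimum distance d = smallest w > 0 with A_w > 0 = 1.
Sanity: Σ A_w = 16 = 2^4 = 16 ✓.
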